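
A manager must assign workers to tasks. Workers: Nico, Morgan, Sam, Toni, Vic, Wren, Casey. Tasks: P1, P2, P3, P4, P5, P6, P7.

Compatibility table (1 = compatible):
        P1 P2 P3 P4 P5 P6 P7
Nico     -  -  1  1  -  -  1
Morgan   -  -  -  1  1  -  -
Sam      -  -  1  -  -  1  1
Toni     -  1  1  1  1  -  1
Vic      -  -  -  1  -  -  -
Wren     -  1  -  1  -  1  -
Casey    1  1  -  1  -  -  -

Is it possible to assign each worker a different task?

For example, pair Nico–P3, Morgan–P5, Sam–P7, Toni–P2, Vic–P4, Wren–P6, Casey–P1.
All 7 workers are covered.

Yes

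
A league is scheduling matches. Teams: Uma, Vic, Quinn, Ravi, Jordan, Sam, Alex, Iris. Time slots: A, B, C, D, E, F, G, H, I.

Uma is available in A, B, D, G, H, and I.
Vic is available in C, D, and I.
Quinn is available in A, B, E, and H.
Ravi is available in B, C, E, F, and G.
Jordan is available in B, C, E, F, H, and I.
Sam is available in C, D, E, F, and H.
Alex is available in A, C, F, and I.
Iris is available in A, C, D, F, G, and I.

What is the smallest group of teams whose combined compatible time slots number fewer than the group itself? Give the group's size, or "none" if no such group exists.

A matching saturating every team exists, for instance Uma→D, Vic→C, Quinn→A, Ravi→E, Jordan→B, Sam→H, Alex→F, Iris→G.
By Hall's marriage theorem, this means |N(S)| ≥ |S| for every subset S, so no violating subset exists.

none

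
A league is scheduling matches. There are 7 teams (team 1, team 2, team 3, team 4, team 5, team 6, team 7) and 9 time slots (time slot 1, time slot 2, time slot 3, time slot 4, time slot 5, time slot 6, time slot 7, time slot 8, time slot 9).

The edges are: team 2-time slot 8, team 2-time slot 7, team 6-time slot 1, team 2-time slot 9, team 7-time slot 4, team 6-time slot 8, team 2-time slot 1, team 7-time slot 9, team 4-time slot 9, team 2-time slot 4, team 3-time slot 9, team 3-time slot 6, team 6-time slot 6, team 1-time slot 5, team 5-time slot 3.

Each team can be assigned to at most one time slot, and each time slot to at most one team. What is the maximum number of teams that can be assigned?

One maximum matching: team 1→time slot 5, team 2→time slot 7, team 3→time slot 6, team 4→time slot 9, team 5→time slot 3, team 6→time slot 8, team 7→time slot 4.
All 7 teams are matched, so no larger matching exists.

7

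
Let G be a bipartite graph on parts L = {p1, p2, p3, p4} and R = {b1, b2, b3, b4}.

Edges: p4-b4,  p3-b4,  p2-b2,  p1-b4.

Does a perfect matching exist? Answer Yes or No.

The set {p1, p3, p4} has only 1 neighbour ({b4}), so by Hall's theorem at most 2 of the 4 left vertices can be matched.
Hence no matching covers every left vertex.

No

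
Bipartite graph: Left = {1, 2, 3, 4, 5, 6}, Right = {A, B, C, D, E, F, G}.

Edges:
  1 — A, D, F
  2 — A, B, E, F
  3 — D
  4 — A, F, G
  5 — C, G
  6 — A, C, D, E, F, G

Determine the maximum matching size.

6

A valid assignment of size 6: 1–A, 2–B, 3–D, 4–F, 5–C, 6–G.
This saturates every left vertex, so 6 is the maximum.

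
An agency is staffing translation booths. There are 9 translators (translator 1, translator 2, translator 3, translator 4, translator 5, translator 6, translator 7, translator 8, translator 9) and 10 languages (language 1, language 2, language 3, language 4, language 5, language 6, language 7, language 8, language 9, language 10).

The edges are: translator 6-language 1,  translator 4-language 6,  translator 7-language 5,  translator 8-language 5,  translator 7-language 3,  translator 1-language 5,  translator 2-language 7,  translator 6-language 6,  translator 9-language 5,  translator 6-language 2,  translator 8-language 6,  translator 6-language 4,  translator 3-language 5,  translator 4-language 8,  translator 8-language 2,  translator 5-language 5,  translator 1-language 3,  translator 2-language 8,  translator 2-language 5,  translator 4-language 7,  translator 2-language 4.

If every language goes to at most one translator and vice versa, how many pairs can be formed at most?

6

A valid assignment of size 6: translator 1→language 3, translator 2→language 4, translator 3→language 5, translator 4→language 7, translator 6→language 2, translator 8→language 6.
The set {translator 1, translator 3, translator 5, translator 7, translator 9} has only 2 neighbours ({language 3, language 5}), so by Hall's theorem at most 6 of the 9 translators can be matched.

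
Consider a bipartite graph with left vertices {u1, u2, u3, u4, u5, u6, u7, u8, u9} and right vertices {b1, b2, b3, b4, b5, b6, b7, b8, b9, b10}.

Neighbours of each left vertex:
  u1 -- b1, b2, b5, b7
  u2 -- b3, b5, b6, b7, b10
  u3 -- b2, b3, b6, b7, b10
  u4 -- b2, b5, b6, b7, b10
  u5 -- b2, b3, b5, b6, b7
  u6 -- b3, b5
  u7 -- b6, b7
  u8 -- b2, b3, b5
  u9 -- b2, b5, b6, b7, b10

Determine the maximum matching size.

7

One maximum matching: u1-b1, u2-b7, u3-b10, u4-b2, u5-b5, u6-b3, u7-b6.
The set {u2, u3, u4, u5, u6, u7, u8, u9} has only 6 neighbours ({b10, b2, b3, b5, b6, b7}), so by Hall's theorem at most 7 of the 9 left vertices can be matched.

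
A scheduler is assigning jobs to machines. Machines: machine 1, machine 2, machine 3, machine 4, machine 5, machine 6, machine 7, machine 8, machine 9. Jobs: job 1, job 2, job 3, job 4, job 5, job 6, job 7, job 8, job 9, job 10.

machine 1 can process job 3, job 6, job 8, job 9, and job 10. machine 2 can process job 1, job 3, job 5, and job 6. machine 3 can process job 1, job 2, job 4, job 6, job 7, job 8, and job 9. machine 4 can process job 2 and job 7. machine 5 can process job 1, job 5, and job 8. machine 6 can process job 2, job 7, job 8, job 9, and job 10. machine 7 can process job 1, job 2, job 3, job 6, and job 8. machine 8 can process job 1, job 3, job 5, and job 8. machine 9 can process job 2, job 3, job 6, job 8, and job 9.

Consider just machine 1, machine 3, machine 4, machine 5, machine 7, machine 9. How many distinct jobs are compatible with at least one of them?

The union of neighbours of {machine 1, machine 3, machine 4, machine 5, machine 7, machine 9} is {job 1, job 2, job 3, job 4, job 5, job 6, job 7, job 8, job 9, job 10}, which has 10 elements.
Since |N(S)| = 10 ≥ |S| = 6, Hall's condition holds for this subset.

10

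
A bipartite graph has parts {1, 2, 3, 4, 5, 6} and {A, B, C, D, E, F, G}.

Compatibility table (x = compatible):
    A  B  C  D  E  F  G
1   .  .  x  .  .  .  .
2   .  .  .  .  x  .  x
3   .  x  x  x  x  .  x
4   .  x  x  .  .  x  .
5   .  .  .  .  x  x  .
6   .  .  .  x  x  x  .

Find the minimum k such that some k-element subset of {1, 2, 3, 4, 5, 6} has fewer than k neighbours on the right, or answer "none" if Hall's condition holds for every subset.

none

A matching saturating every left vertex exists, for instance 1→C, 2→G, 3→D, 4→B, 5→F, 6→E.
By Hall's marriage theorem, this means |N(S)| ≥ |S| for every subset S, so no violating subset exists.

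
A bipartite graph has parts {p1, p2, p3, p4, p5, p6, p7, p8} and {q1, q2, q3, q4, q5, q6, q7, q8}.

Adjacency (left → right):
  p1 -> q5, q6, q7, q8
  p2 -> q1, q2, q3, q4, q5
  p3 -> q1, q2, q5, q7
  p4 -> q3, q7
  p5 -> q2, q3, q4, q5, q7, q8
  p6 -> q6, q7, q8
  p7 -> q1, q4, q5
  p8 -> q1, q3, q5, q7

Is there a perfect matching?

Yes

A valid assignment of size 8: p1-q8, p2-q1, p3-q2, p4-q3, p5-q7, p6-q6, p7-q4, p8-q5.
Every left vertex is matched, so this is a perfect matching.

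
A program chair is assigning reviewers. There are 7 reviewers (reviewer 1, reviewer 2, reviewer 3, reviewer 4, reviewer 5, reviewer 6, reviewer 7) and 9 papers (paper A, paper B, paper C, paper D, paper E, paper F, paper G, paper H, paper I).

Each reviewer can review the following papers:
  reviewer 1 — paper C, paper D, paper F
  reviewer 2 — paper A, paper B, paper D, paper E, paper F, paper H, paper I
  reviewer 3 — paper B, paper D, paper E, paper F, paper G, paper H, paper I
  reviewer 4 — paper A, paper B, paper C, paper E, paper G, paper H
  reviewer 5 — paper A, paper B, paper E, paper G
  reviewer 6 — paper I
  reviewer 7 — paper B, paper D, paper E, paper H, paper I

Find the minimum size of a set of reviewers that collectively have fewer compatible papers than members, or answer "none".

A matching saturating every reviewer exists, for instance reviewer 1→paper D, reviewer 2→paper E, reviewer 3→paper G, reviewer 4→paper C, reviewer 5→paper A, reviewer 6→paper I, reviewer 7→paper B.
By Hall's marriage theorem, this means |N(S)| ≥ |S| for every subset S, so no violating subset exists.

none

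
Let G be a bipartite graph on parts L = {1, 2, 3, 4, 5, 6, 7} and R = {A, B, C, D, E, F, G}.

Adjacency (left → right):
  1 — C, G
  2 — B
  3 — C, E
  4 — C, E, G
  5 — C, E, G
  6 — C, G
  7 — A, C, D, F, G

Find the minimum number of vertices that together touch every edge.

{2, 7, C, E, G} is a vertex cover of size 5: every edge has an endpoint in this set.
No smaller cover exists because 1–G, 2–B, 3–C, 4–E, 7–A is a matching of size 5, and a cover must include an endpoint of each of these disjoint edges (König's theorem).

5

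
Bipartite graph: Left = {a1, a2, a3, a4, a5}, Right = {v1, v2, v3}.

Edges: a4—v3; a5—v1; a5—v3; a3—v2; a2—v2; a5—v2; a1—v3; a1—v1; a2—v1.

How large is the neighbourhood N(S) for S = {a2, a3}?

2

The union of neighbours of {a2, a3} is {v1, v2}, which has 2 elements.
Since |N(S)| = 2 ≥ |S| = 2, Hall's condition holds for this subset.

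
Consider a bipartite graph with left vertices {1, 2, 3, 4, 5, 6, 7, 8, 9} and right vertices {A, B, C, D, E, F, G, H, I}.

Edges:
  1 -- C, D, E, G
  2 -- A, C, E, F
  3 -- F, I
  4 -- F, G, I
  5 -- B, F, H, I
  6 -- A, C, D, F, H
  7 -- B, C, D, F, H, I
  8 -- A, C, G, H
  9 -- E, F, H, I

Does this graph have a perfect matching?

Yes

A valid assignment of size 9: 1-C, 2-E, 3-I, 4-G, 5-F, 6-D, 7-B, 8-A, 9-H.
Every left vertex is matched, so this is a perfect matching.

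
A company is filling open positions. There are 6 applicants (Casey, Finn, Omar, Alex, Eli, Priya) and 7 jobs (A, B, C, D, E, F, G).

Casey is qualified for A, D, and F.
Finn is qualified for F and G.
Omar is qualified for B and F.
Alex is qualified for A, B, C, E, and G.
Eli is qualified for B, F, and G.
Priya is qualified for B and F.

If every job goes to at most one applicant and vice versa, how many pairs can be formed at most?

5

A valid assignment of size 5: Casey-D, Finn-G, Omar-F, Alex-A, Eli-B.
The set {Finn, Omar, Eli, Priya} has only 3 neighbours ({B, F, G}), so by Hall's theorem at most 5 of the 6 applicants can be matched.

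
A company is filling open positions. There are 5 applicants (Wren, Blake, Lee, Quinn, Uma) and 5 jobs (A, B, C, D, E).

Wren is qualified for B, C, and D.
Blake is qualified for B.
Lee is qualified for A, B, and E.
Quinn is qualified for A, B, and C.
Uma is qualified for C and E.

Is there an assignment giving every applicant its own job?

Yes

A valid assignment of size 5: Wren–D, Blake–B, Lee–A, Quinn–C, Uma–E.
Every applicant is matched, so this is a perfect matching.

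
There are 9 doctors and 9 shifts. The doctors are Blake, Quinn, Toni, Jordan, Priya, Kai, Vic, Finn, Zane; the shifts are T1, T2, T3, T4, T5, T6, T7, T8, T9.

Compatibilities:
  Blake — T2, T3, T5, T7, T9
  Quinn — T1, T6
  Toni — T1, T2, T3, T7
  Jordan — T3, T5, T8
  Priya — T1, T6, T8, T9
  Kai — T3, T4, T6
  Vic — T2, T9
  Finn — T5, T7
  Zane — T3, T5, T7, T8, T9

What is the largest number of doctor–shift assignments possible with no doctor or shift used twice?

9

For example, pair Blake→T3, Quinn→T6, Toni→T1, Jordan→T8, Priya→T9, Kai→T4, Vic→T2, Finn→T5, Zane→T7.
All 9 doctors are matched, so no larger matching exists.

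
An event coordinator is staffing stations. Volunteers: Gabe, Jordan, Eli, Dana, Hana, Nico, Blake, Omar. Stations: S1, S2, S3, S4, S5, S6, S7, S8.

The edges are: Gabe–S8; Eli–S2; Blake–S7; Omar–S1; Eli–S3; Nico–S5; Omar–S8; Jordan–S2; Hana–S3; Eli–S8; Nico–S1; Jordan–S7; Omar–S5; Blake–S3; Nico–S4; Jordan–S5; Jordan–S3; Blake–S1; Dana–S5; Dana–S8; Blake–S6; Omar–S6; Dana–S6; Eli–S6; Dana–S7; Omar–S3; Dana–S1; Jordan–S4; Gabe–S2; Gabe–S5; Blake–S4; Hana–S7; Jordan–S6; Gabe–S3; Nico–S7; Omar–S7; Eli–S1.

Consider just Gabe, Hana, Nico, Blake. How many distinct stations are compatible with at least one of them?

The union of neighbours of {Gabe, Hana, Nico, Blake} is {S1, S2, S3, S4, S5, S6, S7, S8}, which has 8 elements.
Since |N(S)| = 8 ≥ |S| = 4, Hall's condition holds for this subset.

8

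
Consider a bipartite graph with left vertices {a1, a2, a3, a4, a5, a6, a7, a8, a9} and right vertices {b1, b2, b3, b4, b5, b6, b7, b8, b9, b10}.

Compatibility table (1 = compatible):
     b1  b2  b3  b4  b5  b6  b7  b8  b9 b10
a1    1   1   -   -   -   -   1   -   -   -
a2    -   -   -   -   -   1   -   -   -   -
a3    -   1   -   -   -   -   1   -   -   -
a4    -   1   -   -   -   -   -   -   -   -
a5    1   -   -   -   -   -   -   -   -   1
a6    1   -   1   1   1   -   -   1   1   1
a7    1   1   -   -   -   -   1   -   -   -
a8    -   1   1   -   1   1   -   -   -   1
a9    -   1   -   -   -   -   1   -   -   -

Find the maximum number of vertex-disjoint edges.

For example, pair a1-b1, a2-b6, a3-b7, a4-b2, a5-b10, a6-b8, a8-b5.
The set {a1, a3, a4, a7, a9} has only 3 neighbours ({b1, b2, b7}), so by Hall's theorem at most 7 of the 9 left vertices can be matched.

7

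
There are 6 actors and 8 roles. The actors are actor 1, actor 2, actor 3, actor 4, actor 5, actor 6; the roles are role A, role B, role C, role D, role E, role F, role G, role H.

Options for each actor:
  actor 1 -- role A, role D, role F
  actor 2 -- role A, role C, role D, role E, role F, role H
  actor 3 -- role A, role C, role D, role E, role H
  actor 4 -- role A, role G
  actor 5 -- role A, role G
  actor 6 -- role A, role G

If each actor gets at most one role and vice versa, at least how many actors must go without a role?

A valid assignment of size 5: actor 1–role D, actor 2–role F, actor 3–role C, actor 4–role A, actor 5–role G.
The set {actor 4, actor 5, actor 6} has only 2 neighbours ({role A, role G}), so by Hall's theorem at most 5 of the 6 actors can be matched.
That matches 5 of the 6, leaving 1 unmatched; no matching can do better.

1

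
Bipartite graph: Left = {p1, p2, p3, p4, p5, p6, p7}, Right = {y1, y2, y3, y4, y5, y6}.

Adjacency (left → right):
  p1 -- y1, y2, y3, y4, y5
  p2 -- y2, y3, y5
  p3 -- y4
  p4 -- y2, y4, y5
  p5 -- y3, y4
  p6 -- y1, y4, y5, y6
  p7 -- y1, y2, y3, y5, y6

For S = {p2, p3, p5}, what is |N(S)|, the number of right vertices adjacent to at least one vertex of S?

4

The union of neighbours of {p2, p3, p5} is {y2, y3, y4, y5}, which has 4 elements.
Since |N(S)| = 4 ≥ |S| = 3, Hall's condition holds for this subset.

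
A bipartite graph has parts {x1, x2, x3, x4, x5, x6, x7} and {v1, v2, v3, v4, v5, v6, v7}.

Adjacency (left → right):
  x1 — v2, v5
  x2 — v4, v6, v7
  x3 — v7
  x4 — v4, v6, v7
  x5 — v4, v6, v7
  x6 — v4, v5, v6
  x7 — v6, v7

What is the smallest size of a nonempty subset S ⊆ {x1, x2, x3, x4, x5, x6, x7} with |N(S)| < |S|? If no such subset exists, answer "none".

4

Take S = {x2, x3, x4, x5}. Its neighbourhood is {v4, v6, v7}, so |N(S)| = 3 < |S| = 4.
Every subset of size less than 4 has at least as many neighbours as members, so 4 is the minimum.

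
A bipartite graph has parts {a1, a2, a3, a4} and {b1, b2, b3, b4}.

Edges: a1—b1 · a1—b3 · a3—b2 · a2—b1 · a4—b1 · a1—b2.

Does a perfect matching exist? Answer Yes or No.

No

The set {a2, a4} has only 1 neighbour ({b1}), so by Hall's theorem at most 3 of the 4 left vertices can be matched.
Hence no matching covers every left vertex.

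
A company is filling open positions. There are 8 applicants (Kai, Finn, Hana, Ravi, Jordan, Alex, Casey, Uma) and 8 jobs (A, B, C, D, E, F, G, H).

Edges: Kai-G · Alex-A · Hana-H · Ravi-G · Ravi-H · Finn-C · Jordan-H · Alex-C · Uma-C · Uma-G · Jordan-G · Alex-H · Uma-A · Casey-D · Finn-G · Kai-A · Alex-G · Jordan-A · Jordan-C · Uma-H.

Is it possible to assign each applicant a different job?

No

The set {Kai, Finn, Hana, Ravi, Jordan, Alex, Uma} has only 4 neighbours ({A, C, G, H}), so by Hall's theorem at most 5 of the 8 applicants can be matched.
Hence no matching covers every applicant.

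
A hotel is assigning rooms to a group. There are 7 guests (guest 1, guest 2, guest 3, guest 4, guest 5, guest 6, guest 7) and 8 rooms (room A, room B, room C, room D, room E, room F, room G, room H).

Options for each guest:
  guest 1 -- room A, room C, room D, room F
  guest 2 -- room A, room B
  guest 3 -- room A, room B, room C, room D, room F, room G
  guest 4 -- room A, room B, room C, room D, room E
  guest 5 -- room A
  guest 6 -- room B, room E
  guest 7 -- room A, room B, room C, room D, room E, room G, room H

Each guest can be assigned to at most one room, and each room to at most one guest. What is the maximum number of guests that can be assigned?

7

For example, pair guest 1-room F, guest 2-room B, guest 3-room G, guest 4-room C, guest 5-room A, guest 6-room E, guest 7-room D.
All 7 guests are matched, so no larger matching exists.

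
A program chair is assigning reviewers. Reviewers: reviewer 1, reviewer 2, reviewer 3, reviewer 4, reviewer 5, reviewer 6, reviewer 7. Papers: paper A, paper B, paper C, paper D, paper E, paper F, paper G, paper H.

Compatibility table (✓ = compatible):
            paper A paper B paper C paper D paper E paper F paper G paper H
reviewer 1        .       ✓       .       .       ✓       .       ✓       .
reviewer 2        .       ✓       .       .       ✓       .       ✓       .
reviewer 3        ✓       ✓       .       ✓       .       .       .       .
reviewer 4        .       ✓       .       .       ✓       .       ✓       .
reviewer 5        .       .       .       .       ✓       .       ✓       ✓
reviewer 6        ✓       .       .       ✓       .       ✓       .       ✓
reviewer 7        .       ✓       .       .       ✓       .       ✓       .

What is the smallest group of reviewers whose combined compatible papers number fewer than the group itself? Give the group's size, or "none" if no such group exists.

4

Take S = {reviewer 1, reviewer 2, reviewer 4, reviewer 7}. Its neighbourhood is {paper B, paper E, paper G}, so |N(S)| = 3 < |S| = 4.
Every subset of size less than 4 has at least as many neighbours as members, so 4 is the minimum.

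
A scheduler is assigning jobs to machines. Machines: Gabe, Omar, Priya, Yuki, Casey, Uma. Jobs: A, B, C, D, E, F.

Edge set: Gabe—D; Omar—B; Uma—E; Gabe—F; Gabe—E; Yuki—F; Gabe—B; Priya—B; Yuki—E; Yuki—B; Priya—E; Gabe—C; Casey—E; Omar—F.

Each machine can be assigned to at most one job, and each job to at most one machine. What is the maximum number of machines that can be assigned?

4

A valid assignment of size 4: Gabe→D, Omar→F, Priya→E, Yuki→B.
The set {Omar, Priya, Yuki, Casey, Uma} has only 3 neighbours ({B, E, F}), so by Hall's theorem at most 4 of the 6 machines can be matched.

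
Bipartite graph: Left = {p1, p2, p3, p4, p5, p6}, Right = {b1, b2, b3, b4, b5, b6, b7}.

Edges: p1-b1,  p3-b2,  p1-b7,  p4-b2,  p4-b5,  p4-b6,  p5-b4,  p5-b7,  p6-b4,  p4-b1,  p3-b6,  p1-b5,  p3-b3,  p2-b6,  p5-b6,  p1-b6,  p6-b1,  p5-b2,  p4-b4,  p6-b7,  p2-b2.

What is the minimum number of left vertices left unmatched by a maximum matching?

A valid assignment of size 6: p1-b5, p2-b2, p3-b3, p4-b1, p5-b6, p6-b7.
This saturates every left vertex, so 6 is the maximum.
That matches 6 of the 6, leaving 0 unmatched; no matching can do better.

0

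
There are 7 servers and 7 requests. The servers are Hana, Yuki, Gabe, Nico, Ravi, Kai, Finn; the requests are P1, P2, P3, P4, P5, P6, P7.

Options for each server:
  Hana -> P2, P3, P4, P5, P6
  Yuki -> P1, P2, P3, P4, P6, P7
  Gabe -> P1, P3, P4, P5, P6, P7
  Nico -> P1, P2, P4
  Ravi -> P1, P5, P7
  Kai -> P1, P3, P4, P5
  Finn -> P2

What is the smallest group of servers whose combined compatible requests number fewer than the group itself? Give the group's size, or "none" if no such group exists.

A matching saturating every server exists, for instance Hana→P6, Yuki→P1, Gabe→P3, Nico→P4, Ravi→P7, Kai→P5, Finn→P2.
By Hall's marriage theorem, this means |N(S)| ≥ |S| for every subset S, so no violating subset exists.

none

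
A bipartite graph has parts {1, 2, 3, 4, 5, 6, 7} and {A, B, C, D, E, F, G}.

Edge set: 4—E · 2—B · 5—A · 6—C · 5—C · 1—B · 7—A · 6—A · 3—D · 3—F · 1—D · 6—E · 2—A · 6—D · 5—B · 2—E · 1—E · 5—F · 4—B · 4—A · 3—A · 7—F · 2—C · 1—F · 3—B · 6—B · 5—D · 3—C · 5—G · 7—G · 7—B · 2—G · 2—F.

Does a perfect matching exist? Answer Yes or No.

A valid assignment of size 7: 1-F, 2-A, 3-C, 4-E, 5-G, 6-D, 7-B.
All 7 left vertices are covered.

Yes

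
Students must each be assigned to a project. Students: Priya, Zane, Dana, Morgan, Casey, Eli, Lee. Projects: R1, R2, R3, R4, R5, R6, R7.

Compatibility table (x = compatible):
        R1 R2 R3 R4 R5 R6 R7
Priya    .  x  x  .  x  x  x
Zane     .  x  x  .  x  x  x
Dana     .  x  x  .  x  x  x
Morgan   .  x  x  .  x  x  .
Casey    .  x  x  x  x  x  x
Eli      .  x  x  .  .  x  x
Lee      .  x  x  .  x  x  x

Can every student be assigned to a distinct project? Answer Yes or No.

The set {Priya, Zane, Dana, Morgan, Eli, Lee} has only 5 neighbours ({R2, R3, R5, R6, R7}), so by Hall's theorem at most 6 of the 7 students can be matched.
Hence no matching covers every student.

No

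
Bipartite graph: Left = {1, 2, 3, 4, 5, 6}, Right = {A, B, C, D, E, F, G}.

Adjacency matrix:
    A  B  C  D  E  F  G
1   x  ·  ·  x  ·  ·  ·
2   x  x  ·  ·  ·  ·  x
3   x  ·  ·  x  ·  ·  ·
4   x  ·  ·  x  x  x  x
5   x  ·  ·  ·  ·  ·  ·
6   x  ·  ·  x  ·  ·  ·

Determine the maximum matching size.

4

A valid assignment of size 4: 1→A, 2→B, 3→D, 4→G.
The set {1, 3, 5, 6} has only 2 neighbours ({A, D}), so by Hall's theorem at most 4 of the 6 left vertices can be matched.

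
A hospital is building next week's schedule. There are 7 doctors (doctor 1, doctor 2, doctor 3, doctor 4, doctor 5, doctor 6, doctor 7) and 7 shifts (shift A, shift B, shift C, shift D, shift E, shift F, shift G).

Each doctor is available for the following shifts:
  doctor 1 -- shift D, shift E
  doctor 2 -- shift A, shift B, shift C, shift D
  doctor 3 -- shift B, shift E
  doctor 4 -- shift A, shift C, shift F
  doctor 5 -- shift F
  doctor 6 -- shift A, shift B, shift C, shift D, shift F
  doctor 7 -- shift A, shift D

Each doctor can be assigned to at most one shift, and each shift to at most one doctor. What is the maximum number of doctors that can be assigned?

6

A valid assignment of size 6: doctor 1→shift E, doctor 2→shift D, doctor 3→shift B, doctor 4→shift C, doctor 5→shift F, doctor 6→shift A.
The set {doctor 1, doctor 2, doctor 3, doctor 4, doctor 5, doctor 6, doctor 7} has only 6 neighbours ({shift A, shift B, shift C, shift D, shift E, shift F}), so by Hall's theorem at most 6 of the 7 doctors can be matched.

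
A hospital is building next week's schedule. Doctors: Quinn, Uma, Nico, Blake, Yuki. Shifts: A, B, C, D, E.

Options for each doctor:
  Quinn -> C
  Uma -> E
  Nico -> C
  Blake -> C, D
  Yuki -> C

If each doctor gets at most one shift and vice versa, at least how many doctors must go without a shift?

2

For example, pair Quinn-C, Uma-E, Blake-D.
The set {Quinn, Nico, Yuki} has only 1 neighbour ({C}), so by Hall's theorem at most 3 of the 5 doctors can be matched.
That matches 3 of the 5, leaving 2 unmatched; no matching can do better.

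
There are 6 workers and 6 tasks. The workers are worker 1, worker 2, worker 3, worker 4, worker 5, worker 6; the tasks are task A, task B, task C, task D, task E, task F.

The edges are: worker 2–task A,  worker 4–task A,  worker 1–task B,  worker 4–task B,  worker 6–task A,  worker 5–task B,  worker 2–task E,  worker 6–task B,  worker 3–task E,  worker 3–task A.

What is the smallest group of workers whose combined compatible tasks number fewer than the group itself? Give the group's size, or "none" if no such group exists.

Take S = {worker 1, worker 5}. Its neighbourhood is {task B}, so |N(S)| = 1 < |S| = 2.
No single vertex violates Hall's condition since each has at least one neighbour, so 2 is the minimum.

2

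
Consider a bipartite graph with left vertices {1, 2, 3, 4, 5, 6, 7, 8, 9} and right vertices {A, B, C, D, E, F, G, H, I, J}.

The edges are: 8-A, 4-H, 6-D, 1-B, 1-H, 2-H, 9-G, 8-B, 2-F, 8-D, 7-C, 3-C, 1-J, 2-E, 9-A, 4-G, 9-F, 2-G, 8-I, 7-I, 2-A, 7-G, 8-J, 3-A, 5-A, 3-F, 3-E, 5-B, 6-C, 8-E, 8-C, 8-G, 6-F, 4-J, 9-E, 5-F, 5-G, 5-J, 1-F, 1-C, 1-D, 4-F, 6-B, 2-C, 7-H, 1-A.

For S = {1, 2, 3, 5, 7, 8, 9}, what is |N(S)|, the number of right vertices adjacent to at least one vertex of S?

The union of neighbours of {1, 2, 3, 5, 7, 8, 9} is {A, B, C, D, E, F, G, H, I, J}, which has 10 elements.
Since |N(S)| = 10 ≥ |S| = 7, Hall's condition holds for this subset.

10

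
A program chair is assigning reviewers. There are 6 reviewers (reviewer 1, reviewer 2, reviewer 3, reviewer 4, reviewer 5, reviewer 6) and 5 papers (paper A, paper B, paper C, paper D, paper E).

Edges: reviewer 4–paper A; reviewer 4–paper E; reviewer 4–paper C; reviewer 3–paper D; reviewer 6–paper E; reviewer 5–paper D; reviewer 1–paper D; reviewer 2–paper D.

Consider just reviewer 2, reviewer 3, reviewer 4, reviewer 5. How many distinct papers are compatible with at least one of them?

The union of neighbours of {reviewer 2, reviewer 3, reviewer 4, reviewer 5} is {paper A, paper C, paper D, paper E}, which has 4 elements.
Since |N(S)| = 4 ≥ |S| = 4, Hall's condition holds for this subset.

4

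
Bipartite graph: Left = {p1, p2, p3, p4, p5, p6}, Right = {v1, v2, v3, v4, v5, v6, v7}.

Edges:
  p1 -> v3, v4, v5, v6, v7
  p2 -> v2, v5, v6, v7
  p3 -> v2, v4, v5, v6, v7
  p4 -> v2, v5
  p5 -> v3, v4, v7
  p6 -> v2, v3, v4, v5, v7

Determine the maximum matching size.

A valid assignment of size 6: p1–v6, p2–v7, p3–v2, p4–v5, p5–v4, p6–v3.
This saturates every left vertex, so 6 is the maximum.

6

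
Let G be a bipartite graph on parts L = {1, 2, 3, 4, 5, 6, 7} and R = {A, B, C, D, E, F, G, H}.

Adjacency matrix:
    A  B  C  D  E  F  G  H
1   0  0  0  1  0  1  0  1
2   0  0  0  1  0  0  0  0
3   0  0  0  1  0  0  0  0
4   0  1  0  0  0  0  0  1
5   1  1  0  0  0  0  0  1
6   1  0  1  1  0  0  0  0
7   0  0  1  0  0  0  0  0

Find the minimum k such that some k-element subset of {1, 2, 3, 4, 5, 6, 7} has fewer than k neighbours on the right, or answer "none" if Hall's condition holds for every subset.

Take S = {2, 3}. Its neighbourhood is {D}, so |N(S)| = 1 < |S| = 2.
No single vertex violates Hall's condition since each has at least one neighbour, so 2 is the minimum.

2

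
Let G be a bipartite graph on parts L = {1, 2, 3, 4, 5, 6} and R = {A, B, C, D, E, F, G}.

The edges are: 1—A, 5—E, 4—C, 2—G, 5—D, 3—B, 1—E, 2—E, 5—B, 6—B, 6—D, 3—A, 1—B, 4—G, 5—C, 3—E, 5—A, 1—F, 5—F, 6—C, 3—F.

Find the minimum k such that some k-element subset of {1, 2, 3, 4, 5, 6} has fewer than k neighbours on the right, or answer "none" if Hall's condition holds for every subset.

none

A matching saturating every left vertex exists, for instance 1→F, 2→G, 3→E, 4→C, 5→A, 6→B.
By Hall's marriage theorem, this means |N(S)| ≥ |S| for every subset S, so no violating subset exists.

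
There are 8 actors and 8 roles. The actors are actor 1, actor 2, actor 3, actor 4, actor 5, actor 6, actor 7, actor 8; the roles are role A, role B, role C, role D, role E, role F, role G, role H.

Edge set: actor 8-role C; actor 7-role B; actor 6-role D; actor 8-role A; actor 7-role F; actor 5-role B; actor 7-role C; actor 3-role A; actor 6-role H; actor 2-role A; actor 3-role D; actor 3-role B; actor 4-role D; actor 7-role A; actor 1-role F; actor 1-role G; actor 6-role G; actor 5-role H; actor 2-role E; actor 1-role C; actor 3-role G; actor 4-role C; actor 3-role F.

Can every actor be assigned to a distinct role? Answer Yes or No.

Yes

For example, pair actor 1-role C, actor 2-role E, actor 3-role F, actor 4-role D, actor 5-role H, actor 6-role G, actor 7-role B, actor 8-role A.
All 8 actors are covered.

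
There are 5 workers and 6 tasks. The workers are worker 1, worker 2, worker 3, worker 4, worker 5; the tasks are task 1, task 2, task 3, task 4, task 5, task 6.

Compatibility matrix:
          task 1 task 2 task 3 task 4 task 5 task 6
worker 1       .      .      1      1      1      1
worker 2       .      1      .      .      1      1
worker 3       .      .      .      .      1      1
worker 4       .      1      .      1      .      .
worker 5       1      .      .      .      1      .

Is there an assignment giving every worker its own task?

A valid assignment of size 5: worker 1-task 4, worker 2-task 5, worker 3-task 6, worker 4-task 2, worker 5-task 1.
All 5 workers are covered.

Yes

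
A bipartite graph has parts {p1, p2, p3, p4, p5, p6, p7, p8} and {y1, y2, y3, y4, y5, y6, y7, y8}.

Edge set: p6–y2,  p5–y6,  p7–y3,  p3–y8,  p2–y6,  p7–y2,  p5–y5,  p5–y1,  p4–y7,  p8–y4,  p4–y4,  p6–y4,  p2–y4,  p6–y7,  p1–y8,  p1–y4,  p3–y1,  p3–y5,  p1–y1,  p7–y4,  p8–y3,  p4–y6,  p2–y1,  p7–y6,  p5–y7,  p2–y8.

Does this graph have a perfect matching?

One maximum matching: p1–y8, p2–y4, p3–y5, p4–y6, p5–y1, p6–y7, p7–y2, p8–y3.
Every left vertex is matched, so this is a perfect matching.

Yes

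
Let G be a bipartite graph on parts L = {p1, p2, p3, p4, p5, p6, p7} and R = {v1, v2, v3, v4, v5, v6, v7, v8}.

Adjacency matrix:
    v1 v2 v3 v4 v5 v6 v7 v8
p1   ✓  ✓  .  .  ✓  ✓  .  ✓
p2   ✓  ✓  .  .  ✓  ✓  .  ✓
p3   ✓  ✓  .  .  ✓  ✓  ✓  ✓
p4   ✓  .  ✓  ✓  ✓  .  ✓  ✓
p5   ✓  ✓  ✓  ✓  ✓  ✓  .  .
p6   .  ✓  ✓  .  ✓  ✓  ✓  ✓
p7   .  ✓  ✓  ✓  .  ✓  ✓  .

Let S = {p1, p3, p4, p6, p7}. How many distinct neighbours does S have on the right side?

The union of neighbours of {p1, p3, p4, p6, p7} is {v1, v2, v3, v4, v5, v6, v7, v8}, which has 8 elements.
Since |N(S)| = 8 ≥ |S| = 5, Hall's condition holds for this subset.

8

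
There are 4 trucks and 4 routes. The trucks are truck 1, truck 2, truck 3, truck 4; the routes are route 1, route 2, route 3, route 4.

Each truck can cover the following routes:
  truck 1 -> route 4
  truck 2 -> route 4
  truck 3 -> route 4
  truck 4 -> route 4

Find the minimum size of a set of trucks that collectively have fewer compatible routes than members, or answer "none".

2

Take S = {truck 1, truck 2}. Its neighbourhood is {route 4}, so |N(S)| = 1 < |S| = 2.
No single vertex violates Hall's condition since each has at least one neighbour, so 2 is the minimum.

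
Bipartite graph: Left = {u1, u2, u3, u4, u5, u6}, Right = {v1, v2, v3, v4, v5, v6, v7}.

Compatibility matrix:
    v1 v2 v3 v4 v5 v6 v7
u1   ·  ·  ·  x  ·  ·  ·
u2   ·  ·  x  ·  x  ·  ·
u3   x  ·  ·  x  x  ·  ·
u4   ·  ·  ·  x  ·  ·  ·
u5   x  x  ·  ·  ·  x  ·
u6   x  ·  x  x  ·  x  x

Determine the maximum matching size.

One maximum matching: u1–v4, u2–v5, u3–v1, u5–v2, u6–v3.
The set {u1, u4} has only 1 neighbour ({v4}), so by Hall's theorem at most 5 of the 6 left vertices can be matched.

5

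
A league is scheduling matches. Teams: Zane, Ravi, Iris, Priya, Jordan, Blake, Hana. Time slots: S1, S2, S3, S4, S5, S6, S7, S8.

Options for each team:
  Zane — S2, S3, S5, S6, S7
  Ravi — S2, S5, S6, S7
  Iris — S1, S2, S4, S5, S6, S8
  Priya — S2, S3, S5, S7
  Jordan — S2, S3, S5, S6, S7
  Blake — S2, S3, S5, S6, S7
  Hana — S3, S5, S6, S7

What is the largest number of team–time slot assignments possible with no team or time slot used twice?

6

One maximum matching: Zane–S6, Ravi–S5, Iris–S4, Priya–S3, Jordan–S7, Blake–S2.
The set {Zane, Ravi, Priya, Jordan, Blake, Hana} has only 5 neighbours ({S2, S3, S5, S6, S7}), so by Hall's theorem at most 6 of the 7 teams can be matched.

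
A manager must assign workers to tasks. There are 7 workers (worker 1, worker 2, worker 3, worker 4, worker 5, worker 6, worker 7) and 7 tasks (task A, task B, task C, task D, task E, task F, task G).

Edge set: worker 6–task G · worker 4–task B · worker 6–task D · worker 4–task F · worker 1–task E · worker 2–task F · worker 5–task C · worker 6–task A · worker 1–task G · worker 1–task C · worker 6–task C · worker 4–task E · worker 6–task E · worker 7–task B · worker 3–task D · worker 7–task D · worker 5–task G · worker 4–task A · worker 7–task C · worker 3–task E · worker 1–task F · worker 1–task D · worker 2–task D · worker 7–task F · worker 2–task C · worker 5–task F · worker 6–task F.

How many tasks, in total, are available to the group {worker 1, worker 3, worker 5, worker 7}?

6

The union of neighbours of {worker 1, worker 3, worker 5, worker 7} is {task B, task C, task D, task E, task F, task G}, which has 6 elements.
Since |N(S)| = 6 ≥ |S| = 4, Hall's condition holds for this subset.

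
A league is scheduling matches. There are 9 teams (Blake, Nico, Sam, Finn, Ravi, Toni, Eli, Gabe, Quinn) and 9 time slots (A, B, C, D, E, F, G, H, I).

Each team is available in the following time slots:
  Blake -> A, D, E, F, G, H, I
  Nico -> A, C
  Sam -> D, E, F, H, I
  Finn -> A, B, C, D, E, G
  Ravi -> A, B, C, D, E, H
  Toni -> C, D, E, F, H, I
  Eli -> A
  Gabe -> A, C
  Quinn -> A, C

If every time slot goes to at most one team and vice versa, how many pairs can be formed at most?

7

A valid assignment of size 7: Blake–G, Nico–C, Sam–F, Finn–E, Ravi–B, Toni–H, Eli–A.
The set {Nico, Eli, Gabe, Quinn} has only 2 neighbours ({A, C}), so by Hall's theorem at most 7 of the 9 teams can be matched.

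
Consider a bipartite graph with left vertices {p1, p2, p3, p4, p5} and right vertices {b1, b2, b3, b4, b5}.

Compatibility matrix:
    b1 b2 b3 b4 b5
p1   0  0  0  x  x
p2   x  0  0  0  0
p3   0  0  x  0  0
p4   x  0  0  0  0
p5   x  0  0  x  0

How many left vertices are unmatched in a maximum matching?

One maximum matching: p1-b5, p2-b1, p3-b3, p5-b4.
The set {p2, p4} has only 1 neighbour ({b1}), so by Hall's theorem at most 4 of the 5 left vertices can be matched.
That matches 4 of the 5, leaving 1 unmatched; no matching can do better.

1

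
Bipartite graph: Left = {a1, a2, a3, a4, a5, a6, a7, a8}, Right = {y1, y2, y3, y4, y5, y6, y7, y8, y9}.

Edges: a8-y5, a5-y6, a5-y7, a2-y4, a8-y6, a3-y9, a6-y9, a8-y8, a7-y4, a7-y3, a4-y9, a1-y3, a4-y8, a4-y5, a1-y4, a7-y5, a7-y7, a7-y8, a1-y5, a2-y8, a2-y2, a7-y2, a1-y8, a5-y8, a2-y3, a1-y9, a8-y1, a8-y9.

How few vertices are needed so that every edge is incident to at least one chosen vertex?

A maximum matching has 7 edges (e.g. a1–y4, a2–y3, a3–y9, a4–y5, a5–y8, a7–y7, a8–y6).
By König's theorem the minimum vertex cover has the same size. One such cover is {a1, a2, a4, a5, a7, a8, y9}.

7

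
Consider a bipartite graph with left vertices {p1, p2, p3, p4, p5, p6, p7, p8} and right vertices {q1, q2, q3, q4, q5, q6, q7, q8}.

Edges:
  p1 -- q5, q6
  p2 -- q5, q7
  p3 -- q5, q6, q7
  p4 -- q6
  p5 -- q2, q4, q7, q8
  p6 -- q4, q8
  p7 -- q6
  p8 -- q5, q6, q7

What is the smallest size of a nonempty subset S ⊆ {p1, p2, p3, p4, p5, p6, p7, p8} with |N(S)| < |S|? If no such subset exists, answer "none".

2

Take S = {p4, p7}. Its neighbourhood is {q6}, so |N(S)| = 1 < |S| = 2.
No single vertex violates Hall's condition since each has at least one neighbour, so 2 is the minimum.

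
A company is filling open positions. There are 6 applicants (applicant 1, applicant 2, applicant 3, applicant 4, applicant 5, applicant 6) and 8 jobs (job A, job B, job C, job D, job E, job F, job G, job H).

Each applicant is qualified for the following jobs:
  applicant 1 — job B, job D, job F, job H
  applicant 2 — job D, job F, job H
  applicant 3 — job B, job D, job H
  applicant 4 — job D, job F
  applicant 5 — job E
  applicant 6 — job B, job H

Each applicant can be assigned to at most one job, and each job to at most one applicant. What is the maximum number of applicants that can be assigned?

5

A valid assignment of size 5: applicant 1–job B, applicant 2–job H, applicant 3–job D, applicant 4–job F, applicant 5–job E.
The set {applicant 1, applicant 2, applicant 3, applicant 4, applicant 6} has only 4 neighbours ({job B, job D, job F, job H}), so by Hall's theorem at most 5 of the 6 applicants can be matched.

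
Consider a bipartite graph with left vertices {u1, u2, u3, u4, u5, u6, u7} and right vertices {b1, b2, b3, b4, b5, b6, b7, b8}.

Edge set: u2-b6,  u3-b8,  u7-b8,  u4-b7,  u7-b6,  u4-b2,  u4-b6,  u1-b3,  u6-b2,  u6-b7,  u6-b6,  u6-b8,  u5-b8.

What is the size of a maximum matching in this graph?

5

A valid assignment of size 5: u1→b3, u2→b6, u3→b8, u4→b2, u6→b7.
The set {u2, u3, u5, u7} has only 2 neighbours ({b6, b8}), so by Hall's theorem at most 5 of the 7 left vertices can be matched.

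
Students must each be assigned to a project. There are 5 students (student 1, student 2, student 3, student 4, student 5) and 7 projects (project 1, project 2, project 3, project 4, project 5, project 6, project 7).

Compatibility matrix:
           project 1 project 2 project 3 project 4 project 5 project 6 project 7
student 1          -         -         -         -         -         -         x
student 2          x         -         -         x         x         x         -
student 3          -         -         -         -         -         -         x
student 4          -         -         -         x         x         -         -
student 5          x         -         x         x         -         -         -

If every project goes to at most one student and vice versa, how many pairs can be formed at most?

For example, pair student 1–project 7, student 2–project 1, student 4–project 5, student 5–project 4.
The set {student 1, student 3} has only 1 neighbour ({project 7}), so by Hall's theorem at most 4 of the 5 students can be matched.

4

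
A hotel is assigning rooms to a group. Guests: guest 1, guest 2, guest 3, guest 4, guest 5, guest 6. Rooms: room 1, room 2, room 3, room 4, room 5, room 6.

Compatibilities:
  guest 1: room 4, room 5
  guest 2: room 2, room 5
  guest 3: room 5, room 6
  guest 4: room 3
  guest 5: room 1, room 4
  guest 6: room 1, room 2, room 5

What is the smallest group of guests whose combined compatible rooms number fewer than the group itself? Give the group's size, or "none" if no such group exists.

A matching saturating every guest exists, for instance guest 1→room 4, guest 2→room 2, guest 3→room 6, guest 4→room 3, guest 5→room 1, guest 6→room 5.
By Hall's marriage theorem, this means |N(S)| ≥ |S| for every subset S, so no violating subset exists.

none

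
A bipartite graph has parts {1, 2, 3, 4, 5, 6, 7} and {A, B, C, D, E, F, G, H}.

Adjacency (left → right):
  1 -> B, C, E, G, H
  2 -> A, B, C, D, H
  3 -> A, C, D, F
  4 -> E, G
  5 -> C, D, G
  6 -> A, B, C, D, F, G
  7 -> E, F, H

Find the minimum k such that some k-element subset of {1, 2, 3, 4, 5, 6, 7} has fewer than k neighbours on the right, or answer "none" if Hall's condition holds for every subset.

A matching saturating every left vertex exists, for instance 1→G, 2→B, 3→F, 4→E, 5→C, 6→A, 7→H.
By Hall's marriage theorem, this means |N(S)| ≥ |S| for every subset S, so no violating subset exists.

none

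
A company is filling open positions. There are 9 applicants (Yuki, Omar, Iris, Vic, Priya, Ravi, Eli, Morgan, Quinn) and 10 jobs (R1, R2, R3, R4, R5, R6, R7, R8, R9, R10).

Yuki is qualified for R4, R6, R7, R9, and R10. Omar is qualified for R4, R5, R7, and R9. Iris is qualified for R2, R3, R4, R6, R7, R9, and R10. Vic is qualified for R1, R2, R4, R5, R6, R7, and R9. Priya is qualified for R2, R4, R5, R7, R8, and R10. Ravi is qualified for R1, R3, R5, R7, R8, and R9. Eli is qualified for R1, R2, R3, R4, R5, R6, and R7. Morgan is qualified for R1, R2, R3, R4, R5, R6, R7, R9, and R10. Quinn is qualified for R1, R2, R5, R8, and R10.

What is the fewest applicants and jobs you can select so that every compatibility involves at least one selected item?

A maximum matching has 9 edges (e.g. Yuki–R7, Omar–R5, Iris–R9, Vic–R4, Priya–R10, Ravi–R1, Eli–R3, Morgan–R6, Quinn–R2).
By König's theorem the minimum vertex cover has the same size. One such cover is {Yuki, Omar, Iris, Vic, Priya, Ravi, Eli, Morgan, Quinn}.

9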